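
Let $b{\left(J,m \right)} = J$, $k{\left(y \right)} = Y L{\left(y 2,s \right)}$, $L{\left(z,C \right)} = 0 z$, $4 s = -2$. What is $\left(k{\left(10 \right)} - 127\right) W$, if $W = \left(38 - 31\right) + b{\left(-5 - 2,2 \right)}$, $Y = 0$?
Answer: $0$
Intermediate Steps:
$s = - \frac{1}{2}$ ($s = \frac{1}{4} \left(-2\right) = - \frac{1}{2} \approx -0.5$)
$L{\left(z,C \right)} = 0$
$k{\left(y \right)} = 0$ ($k{\left(y \right)} = 0 \cdot 0 = 0$)
$W = 0$ ($W = \left(38 - 31\right) - 7 = 7 - 7 = 0$)
$\left(k{\left(10 \right)} - 127\right) W = \left(0 - 127\right) 0 = \left(-127\right) 0 = 0$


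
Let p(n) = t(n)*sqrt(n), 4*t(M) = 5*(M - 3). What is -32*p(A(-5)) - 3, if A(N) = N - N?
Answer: -3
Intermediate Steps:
t(M) = -15/4 + 5*M/4 (t(M) = (5*(M - 3))/4 = (5*(-3 + M))/4 = (-15 + 5*M)/4 = -15/4 + 5*M/4)
A(N) = 0
p(n) = sqrt(n)*(-15/4 + 5*n/4) (p(n) = (-15/4 + 5*n/4)*sqrt(n) = sqrt(n)*(-15/4 + 5*n/4))
-32*p(A(-5)) - 3 = -40*sqrt(0)*(-3 + 0) - 3 = -40*0*(-3) - 3 = -32*0 - 3 = 0 - 3 = -3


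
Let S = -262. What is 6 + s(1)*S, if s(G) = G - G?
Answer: 6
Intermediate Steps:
s(G) = 0
6 + s(1)*S = 6 + 0*(-262) = 6 + 0 = 6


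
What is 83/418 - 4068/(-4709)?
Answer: 2091271/1968362 ≈ 1.0624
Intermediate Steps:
83/418 - 4068/(-4709) = 83*(1/418) - 4068*(-1/4709) = 83/418 + 4068/4709 = 2091271/1968362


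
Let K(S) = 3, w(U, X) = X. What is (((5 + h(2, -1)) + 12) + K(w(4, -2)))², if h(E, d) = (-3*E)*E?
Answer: 64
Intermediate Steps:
h(E, d) = -3*E²
(((5 + h(2, -1)) + 12) + K(w(4, -2)))² = (((5 - 3*2²) + 12) + 3)² = (((5 - 3*4) + 12) + 3)² = (((5 - 12) + 12) + 3)² = ((-7 + 12) + 3)² = (5 + 3)² = 8² = 64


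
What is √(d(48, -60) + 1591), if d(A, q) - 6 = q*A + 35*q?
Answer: I*√3383 ≈ 58.164*I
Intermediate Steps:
d(A, q) = 6 + 35*q + A*q (d(A, q) = 6 + (q*A + 35*q) = 6 + (A*q + 35*q) = 6 + (35*q + A*q) = 6 + 35*q + A*q)
√(d(48, -60) + 1591) = √((6 + 35*(-60) + 48*(-60)) + 1591) = √((6 - 2100 - 2880) + 1591) = √(-4974 + 1591) = √(-3383) = I*√3383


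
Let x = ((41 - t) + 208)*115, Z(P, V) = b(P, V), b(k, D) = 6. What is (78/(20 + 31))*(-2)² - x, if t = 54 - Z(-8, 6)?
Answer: -392851/17 ≈ -23109.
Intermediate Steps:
Z(P, V) = 6
t = 48 (t = 54 - 1*6 = 54 - 6 = 48)
x = 23115 (x = ((41 - 1*48) + 208)*115 = ((41 - 48) + 208)*115 = (-7 + 208)*115 = 201*115 = 23115)
(78/(20 + 31))*(-2)² - x = (78/(20 + 31))*(-2)² - 1*23115 = (78/51)*4 - 23115 = ((1/51)*78)*4 - 23115 = (26/17)*4 - 23115 = 104/17 - 23115 = -392851/17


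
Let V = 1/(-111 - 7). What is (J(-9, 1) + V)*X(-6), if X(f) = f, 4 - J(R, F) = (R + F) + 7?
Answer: -1767/59 ≈ -29.949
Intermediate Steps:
J(R, F) = -3 - F - R (J(R, F) = 4 - ((R + F) + 7) = 4 - ((F + R) + 7) = 4 - (7 + F + R) = 4 + (-7 - F - R) = -3 - F - R)
V = -1/118 (V = 1/(-118) = -1/118 ≈ -0.0084746)
(J(-9, 1) + V)*X(-6) = ((-3 - 1*1 - 1*(-9)) - 1/118)*(-6) = ((-3 - 1 + 9) - 1/118)*(-6) = (5 - 1/118)*(-6) = (589/118)*(-6) = -1767/59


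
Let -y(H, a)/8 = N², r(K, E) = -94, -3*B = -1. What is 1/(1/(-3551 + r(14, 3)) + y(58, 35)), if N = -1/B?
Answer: -3645/262441 ≈ -0.013889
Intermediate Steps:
B = ⅓ (B = -⅓*(-1) = ⅓ ≈ 0.33333)
N = -3 (N = -1/⅓ = -1*3 = -3)
y(H, a) = -72 (y(H, a) = -8*(-3)² = -8*9 = -72)
1/(1/(-3551 + r(14, 3)) + y(58, 35)) = 1/(1/(-3551 - 94) - 72) = 1/(1/(-3645) - 72) = 1/(-1/3645 - 72) = 1/(-262441/3645) = -3645/262441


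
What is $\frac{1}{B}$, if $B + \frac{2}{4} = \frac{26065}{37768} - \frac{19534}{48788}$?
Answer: $- \frac{460656296}{96853371} \approx -4.7562$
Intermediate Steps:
$B = - \frac{96853371}{460656296}$ ($B = - \frac{1}{2} + \left(\frac{26065}{37768} - \frac{19534}{48788}\right) = - \frac{1}{2} + \left(26065 \cdot \frac{1}{37768} - \frac{9767}{24394}\right) = - \frac{1}{2} + \left(\frac{26065}{37768} - \frac{9767}{24394}\right) = - \frac{1}{2} + \frac{133474777}{460656296} = - \frac{96853371}{460656296} \approx -0.21025$)
$\frac{1}{B} = \frac{1}{- \frac{96853371}{460656296}} = - \frac{460656296}{96853371}$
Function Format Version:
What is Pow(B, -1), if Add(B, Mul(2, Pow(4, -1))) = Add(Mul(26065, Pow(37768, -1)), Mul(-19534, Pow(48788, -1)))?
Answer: Rational(-460656296, 96853371) ≈ -4.7562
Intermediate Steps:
B = Rational(-96853371, 460656296) (B = Add(Rational(-1, 2), Add(Mul(26065, Pow(37768, -1)), Mul(-19534, Pow(48788, -1)))) = Add(Rational(-1, 2), Add(Mul(26065, Rational(1, 37768)), Mul(-19534, Rational(1, 48788)))) = Add(Rational(-1, 2), Add(Rational(26065, 37768), Rational(-9767, 24394))) = Add(Rational(-1, 2), Rational(133474777, 460656296)) = Rational(-96853371, 460656296) ≈ -0.21025)
Pow(B, -1) = Pow(Rational(-96853371, 460656296), -1) = Rational(-460656296, 96853371)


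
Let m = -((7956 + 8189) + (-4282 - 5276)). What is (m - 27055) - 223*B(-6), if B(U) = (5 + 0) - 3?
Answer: -34088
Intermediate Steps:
B(U) = 2 (B(U) = 5 - 3 = 2)
m = -6587 (m = -(16145 - 9558) = -1*6587 = -6587)
(m - 27055) - 223*B(-6) = (-6587 - 27055) - 223*2 = -33642 - 446 = -34088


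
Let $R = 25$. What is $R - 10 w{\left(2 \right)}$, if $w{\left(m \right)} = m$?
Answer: $5$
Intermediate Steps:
$R - 10 w{\left(2 \right)} = 25 - 20 = 5$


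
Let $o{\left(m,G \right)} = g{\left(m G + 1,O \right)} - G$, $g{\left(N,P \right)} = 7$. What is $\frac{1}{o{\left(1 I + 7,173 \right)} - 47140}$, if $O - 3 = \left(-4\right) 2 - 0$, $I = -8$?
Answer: $- \frac{1}{47306} \approx -2.1139 \cdot 10^{-5}$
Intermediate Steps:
$O = -5$ ($O = 3 - 8 = -5$)
$o{\left(m,G \right)} = 7 - G$
$\frac{1}{o{\left(1 I + 7,173 \right)} - 47140} = \frac{1}{\left(7 - 173\right) - 47140} = \frac{1}{-166 - 47140} = \frac{1}{-47306} = - \frac{1}{47306}$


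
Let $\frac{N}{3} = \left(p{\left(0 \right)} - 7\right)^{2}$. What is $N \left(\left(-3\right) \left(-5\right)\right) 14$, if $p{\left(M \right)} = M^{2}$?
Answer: $30870$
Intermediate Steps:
$N = 147$ ($N = 3 \left(0^{2} - 7\right)^{2} = 3 \left(0 - 7\right)^{2} = 3 \left(-7\right)^{2} = 3 \cdot 49 = 147$)
$N \left(\left(-3\right) \left(-5\right)\right) 14 = 147 \left(\left(-3\right) \left(-5\right)\right) 14 = 147 \cdot 15 \cdot 14 = 2205 \cdot 14 = 30870$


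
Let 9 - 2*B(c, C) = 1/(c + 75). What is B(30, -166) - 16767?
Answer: -1760063/105 ≈ -16763.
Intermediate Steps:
B(c, C) = 9/2 - 1/(2*(75 + c)) (B(c, C) = 9/2 - 1/(2*(c + 75)) = 9/2 - 1/(2*(75 + c)))
B(30, -166) - 16767 = (674 + 9*30)/(2*(75 + 30)) - 16767 = (1/2)*(674 + 270)/105 - 16767 = (1/2)*(1/105)*944 - 16767 = 472/105 - 16767 = -1760063/105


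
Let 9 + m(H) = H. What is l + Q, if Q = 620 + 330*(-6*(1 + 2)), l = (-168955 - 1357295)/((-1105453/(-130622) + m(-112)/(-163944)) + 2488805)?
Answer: -12889712004697486040/2422598939917097 ≈ -5320.6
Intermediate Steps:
m(H) = -9 + H
l = -1485644338530000/2422598939917097 (l = (-168955 - 1357295)/((-1105453/(-130622) + (-9 - 112)/(-163944)) + 2488805) = -1526250/((-1105453*(-1/130622) - 121*(-1/163944)) + 2488805) = -1526250/((1105453/130622 + 11/14904) + 2488805) = -1526250/(8238554177/973395144 + 2488805) = -1526250/2422598939917097/973395144 = -1526250*973395144/2422598939917097 = -1485644338530000/2422598939917097 ≈ -0.61324)
Q = -5320 (Q = 620 + 330*(-6*3) = 620 + 330*(-18) = 620 - 5940 = -5320)
l + Q = -1485644338530000/2422598939917097 - 5320 = -12889712004697486040/2422598939917097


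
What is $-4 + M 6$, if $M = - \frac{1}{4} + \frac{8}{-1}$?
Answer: $- \frac{107}{2} \approx -53.5$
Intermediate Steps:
$M = - \frac{33}{4}$ ($M = \left(-1\right) \frac{1}{4} + 8 \left(-1\right) = - \frac{1}{4} - 8 = - \frac{33}{4} \approx -8.25$)
$-4 + M 6 = -4 - \frac{99}{2} = - \frac{107}{2}$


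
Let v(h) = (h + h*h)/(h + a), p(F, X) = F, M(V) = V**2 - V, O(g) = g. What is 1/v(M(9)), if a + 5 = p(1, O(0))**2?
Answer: 17/1314 ≈ 0.012938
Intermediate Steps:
a = -4 (a = -5 + 1**2 = -5 + 1 = -4)
v(h) = (h + h**2)/(-4 + h) (v(h) = (h + h*h)/(h - 4) = (h + h**2)/(-4 + h))
1/v(M(9)) = 1/((9*(-1 + 9))*(1 + 9*(-1 + 9))/(-4 + 9*(-1 + 9))) = 1/((9*8)*(1 + 9*8)/(-4 + 9*8)) = 1/(72*(1 + 72)/(-4 + 72)) = 1/(72*73/68) = 1/(72*(1/68)*73) = 1/(1314/17) = 17/1314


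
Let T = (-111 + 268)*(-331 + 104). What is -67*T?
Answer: 2387813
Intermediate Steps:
T = -35639 (T = 157*(-227) = -35639)
-67*T = -67*(-35639) = 2387813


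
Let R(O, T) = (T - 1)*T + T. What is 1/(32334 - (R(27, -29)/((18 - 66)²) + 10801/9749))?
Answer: 22461696/726243394051 ≈ 3.0929e-5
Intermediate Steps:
R(O, T) = T + T*(-1 + T) (R(O, T) = (-1 + T)*T + T = T*(-1 + T) + T = T + T*(-1 + T))
1/(32334 - (R(27, -29)/((18 - 66)²) + 10801/9749)) = 1/(32334 - ((-29)²/((18 - 66)²) + 10801/9749)) = 1/(32334 - (841/((-48)²) + 10801*(1/9749))) = 1/(32334 - (841/2304 + 10801/9749)) = 1/(32334 - 1*33084413/22461696) = 1/(32334 - 33084413/22461696) = 1/(726243394051/22461696) = 22461696/726243394051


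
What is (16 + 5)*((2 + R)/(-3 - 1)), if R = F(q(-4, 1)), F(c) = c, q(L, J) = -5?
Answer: 63/4 ≈ 15.750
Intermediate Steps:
R = -5
(16 + 5)*((2 + R)/(-3 - 1)) = (16 + 5)*((2 - 5)/(-3 - 1)) = 21*(-3/(-4)) = 21*(-3*(-¼)) = 21*(¾) = 63/4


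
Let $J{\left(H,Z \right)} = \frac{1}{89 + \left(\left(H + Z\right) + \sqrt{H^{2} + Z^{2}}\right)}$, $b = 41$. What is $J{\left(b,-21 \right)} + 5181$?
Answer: $\frac{50561488}{9759} - \frac{\sqrt{2122}}{9759} \approx 5181.0$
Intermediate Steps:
$J{\left(H,Z \right)} = \frac{1}{89 + H + Z + \sqrt{H^{2} + Z^{2}}}$ ($J{\left(H,Z \right)} = \frac{1}{89 + \left(H + Z + \sqrt{H^{2} + Z^{2}}\right)} = \frac{1}{89 + H + Z + \sqrt{H^{2} + Z^{2}}}$)
$J{\left(b,-21 \right)} + 5181 = \frac{1}{89 + 41 - 21 + \sqrt{41^{2} + \left(-21\right)^{2}}} + 5181 = \frac{1}{89 + 41 - 21 + \sqrt{1681 + 441}} + 5181 = \frac{1}{89 + 41 - 21 + \sqrt{2122}} + 5181 = \frac{1}{109 + \sqrt{2122}} + 5181 = 5181 + \frac{1}{109 + \sqrt{2122}}$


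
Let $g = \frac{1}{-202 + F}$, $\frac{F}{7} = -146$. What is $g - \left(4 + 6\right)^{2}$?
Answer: $- \frac{122401}{1224} \approx -100.0$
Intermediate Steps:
$F = -1022$ ($F = 7 \left(-146\right) = -1022$)
$g = - \frac{1}{1224}$ ($g = \frac{1}{-202 - 1022} = \frac{1}{-1224} = - \frac{1}{1224} \approx -0.00081699$)
$g - \left(4 + 6\right)^{2} = - \frac{1}{1224} - \left(4 + 6\right)^{2} = - \frac{1}{1224} - 10^{2} = - \frac{1}{1224} - 100 = - \frac{122401}{1224}$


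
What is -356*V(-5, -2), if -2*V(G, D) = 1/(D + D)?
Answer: -89/2 ≈ -44.500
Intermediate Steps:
V(G, D) = -1/(4*D) (V(G, D) = -1/(2*(D + D)) = -1/(2*D)/2 = -1/(4*D))
-356*V(-5, -2) = -(-89)/(-2) = -(-89)*(-1)/2 = -356*1/8 = -89/2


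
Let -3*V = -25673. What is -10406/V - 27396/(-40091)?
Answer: -548223330/1029256243 ≈ -0.53264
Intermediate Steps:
V = 25673/3 (V = -⅓*(-25673) = 25673/3 ≈ 8557.7)
-10406/V - 27396/(-40091) = -10406/25673/3 - 27396/(-40091) = -10406*3/25673 - 27396*(-1/40091) = -31218/25673 + 27396/40091 = -548223330/1029256243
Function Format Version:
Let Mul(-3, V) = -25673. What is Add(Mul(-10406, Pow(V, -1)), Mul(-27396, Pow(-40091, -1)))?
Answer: Rational(-548223330, 1029256243) ≈ -0.53264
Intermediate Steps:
V = Rational(25673, 3) (V = Mul(Rational(-1, 3), -25673) = Rational(25673, 3) ≈ 8557.7)
Add(Mul(-10406, Pow(V, -1)), Mul(-27396, Pow(-40091, -1))) = Add(Mul(-10406, Pow(Rational(25673, 3), -1)), Mul(-27396, Pow(-40091, -1))) = Add(Mul(-10406, Rational(3, 25673)), Mul(-27396, Rational(-1, 40091))) = Add(Rational(-31218, 25673), Rational(27396, 40091)) = Rational(-548223330, 1029256243)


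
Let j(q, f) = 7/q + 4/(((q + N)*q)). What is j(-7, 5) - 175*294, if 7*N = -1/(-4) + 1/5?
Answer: -49958841/971 ≈ -51451.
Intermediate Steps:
N = 9/140 (N = (-1/(-4) + 1/5)/7 = (-1*(-¼) + 1*(⅕))/7 = (¼ + ⅕)/7 = (⅐)*(9/20) = 9/140 ≈ 0.064286)
j(q, f) = 7/q + 4/(q*(9/140 + q)) (j(q, f) = 7/q + 4/(((q + 9/140)*q)) = 7/q + 4/(((9/140 + q)*q)) = 7/q + 4/((q*(9/140 + q))) = 7/q + 4*(1/(q*(9/140 + q))) = 7/q + 4/(q*(9/140 + q)))
j(-7, 5) - 175*294 = 7*(89 + 140*(-7))/(-7*(9 + 140*(-7))) - 175*294 = 7*(-⅐)*(89 - 980)/(9 - 980) - 51450 = 7*(-⅐)*(-891)/(-971) - 51450 = 7*(-⅐)*(-1/971)*(-891) - 51450 = -891/971 - 51450 = -49958841/971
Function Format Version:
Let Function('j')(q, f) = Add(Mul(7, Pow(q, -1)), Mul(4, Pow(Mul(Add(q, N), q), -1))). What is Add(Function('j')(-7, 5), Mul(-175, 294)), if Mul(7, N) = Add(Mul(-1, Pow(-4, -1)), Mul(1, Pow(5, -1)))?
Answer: Rational(-49958841, 971) ≈ -51451.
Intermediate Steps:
N = Rational(9, 140) (N = Mul(Rational(1, 7), Add(Mul(-1, Pow(-4, -1)), Mul(1, Pow(5, -1)))) = Mul(Rational(1, 7), Add(Mul(-1, Rational(-1, 4)), Mul(1, Rational(1, 5)))) = Mul(Rational(1, 7), Add(Rational(1, 4), Rational(1, 5))) = Mul(Rational(1, 7), Rational(9, 20)) = Rational(9, 140) ≈ 0.064286)
Function('j')(q, f) = Add(Mul(7, Pow(q, -1)), Mul(4, Pow(q, -1), Pow(Add(Rational(9, 140), q), -1))) (Function('j')(q, f) = Add(Mul(7, Pow(q, -1)), Mul(4, Pow(Mul(Add(q, Rational(9, 140)), q), -1))) = Add(Mul(7, Pow(q, -1)), Mul(4, Pow(Mul(Add(Rational(9, 140), q), q), -1))) = Add(Mul(7, Pow(q, -1)), Mul(4, Pow(Mul(q, Add(Rational(9, 140), q)), -1))) = Add(Mul(7, Pow(q, -1)), Mul(4, Mul(Pow(q, -1), Pow(Add(Rational(9, 140), q), -1)))) = Add(Mul(7, Pow(q, -1)), Mul(4, Pow(q, -1), Pow(Add(Rational(9, 140), q), -1))))
Add(Function('j')(-7, 5), Mul(-175, 294)) = Add(Mul(7, Pow(-7, -1), Pow(Add(9, Mul(140, -7)), -1), Add(89, Mul(140, -7))), Mul(-175, 294)) = Add(Mul(7, Rational(-1, 7), Pow(Add(9, -980), -1), Add(89, -980)), -51450) = Add(Mul(7, Rational(-1, 7), Pow(-971, -1), -891), -51450) = Add(Mul(7, Rational(-1, 7), Rational(-1, 971), -891), -51450) = Add(Rational(-891, 971), -51450) = Rational(-49958841, 971)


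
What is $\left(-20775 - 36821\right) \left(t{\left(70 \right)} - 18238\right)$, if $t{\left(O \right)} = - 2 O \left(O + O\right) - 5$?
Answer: $2179605428$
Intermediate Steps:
$t{\left(O \right)} = -5 - 4 O^{2}$ ($t{\left(O \right)} = - 2 O 2 O - 5 = - 2 \cdot 2 O^{2} - 5 = - 4 O^{2} - 5 = -5 - 4 O^{2}$)
$\left(-20775 - 36821\right) \left(t{\left(70 \right)} - 18238\right) = \left(-20775 - 36821\right) \left(\left(-5 - 4 \cdot 70^{2}\right) - 18238\right) = - 57596 \left(\left(-5 - 19600\right) - 18238\right) = - 57596 \left(-19605 - 18238\right) = \left(-57596\right) \left(-37843\right) = 2179605428$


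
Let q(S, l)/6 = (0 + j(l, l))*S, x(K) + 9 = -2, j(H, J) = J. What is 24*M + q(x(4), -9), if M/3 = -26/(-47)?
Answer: 29790/47 ≈ 633.83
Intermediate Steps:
x(K) = -11 (x(K) = -9 - 2 = -11)
M = 78/47 (M = 3*(-26/(-47)) = 3*(-26*(-1/47)) = 3*(26/47) = 78/47 ≈ 1.6596)
q(S, l) = 6*S*l (q(S, l) = 6*((0 + l)*S) = 6*(l*S) = 6*(S*l) = 6*S*l)
24*M + q(x(4), -9) = 24*(78/47) + 6*(-11)*(-9) = 1872/47 + 594 = 29790/47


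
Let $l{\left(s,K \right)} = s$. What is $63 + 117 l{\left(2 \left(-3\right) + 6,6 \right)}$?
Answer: $63$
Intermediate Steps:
$63 + 117 l{\left(2 \left(-3\right) + 6,6 \right)} = 63 + 117 \left(2 \left(-3\right) + 6\right) = 63 + 117 \left(-6 + 6\right) = 63 + 117 \cdot 0 = 63 + 0 = 63$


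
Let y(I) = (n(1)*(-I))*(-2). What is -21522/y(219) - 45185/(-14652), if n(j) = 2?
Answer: -22979857/1069596 ≈ -21.485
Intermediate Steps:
y(I) = 4*I (y(I) = (2*(-I))*(-2) = -2*I*(-2) = 4*I)
-21522/y(219) - 45185/(-14652) = -21522/(4*219) - 45185/(-14652) = -21522/876 - 45185*(-1/14652) = -21522*1/876 + 45185/14652 = -3587/146 + 45185/14652 = -22979857/1069596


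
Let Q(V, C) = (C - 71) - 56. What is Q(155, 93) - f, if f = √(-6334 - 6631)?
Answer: -34 - I*√12965 ≈ -34.0 - 113.86*I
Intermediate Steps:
Q(V, C) = -127 + C (Q(V, C) = (-71 + C) - 56 = -127 + C)
f = I*√12965 (f = √(-12965) = I*√12965 ≈ 113.86*I)
Q(155, 93) - f = (-127 + 93) - I*√12965 = -34 - I*√12965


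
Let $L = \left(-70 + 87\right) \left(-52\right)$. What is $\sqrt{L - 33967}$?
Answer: $i \sqrt{34851} \approx 186.68 i$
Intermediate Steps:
$L = -884$ ($L = 17 \left(-52\right) = -884$)
$\sqrt{L - 33967} = \sqrt{-884 - 33967} = \sqrt{-34851} = i \sqrt{34851}$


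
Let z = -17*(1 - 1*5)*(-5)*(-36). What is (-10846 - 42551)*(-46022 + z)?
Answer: 1803857454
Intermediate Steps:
z = 12240 (z = -17*(1 - 5)*(-5)*(-36) = -(-68)*(-5)*(-36) = -17*20*(-36) = -340*(-36) = 12240)
(-10846 - 42551)*(-46022 + z) = (-10846 - 42551)*(-46022 + 12240) = -53397*(-33782) = 1803857454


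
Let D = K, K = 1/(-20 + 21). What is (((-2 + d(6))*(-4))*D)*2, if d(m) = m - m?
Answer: 16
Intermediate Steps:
K = 1 (K = 1/1 = 1)
D = 1
d(m) = 0
(((-2 + d(6))*(-4))*D)*2 = (((-2 + 0)*(-4))*1)*2 = (-2*(-4)*1)*2 = (8*1)*2 = 8*2 = 16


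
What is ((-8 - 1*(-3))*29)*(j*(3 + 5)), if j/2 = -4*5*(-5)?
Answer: -232000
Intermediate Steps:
j = 200 (j = 2*(-4*5*(-5)) = 2*(-20*(-5)) = 2*100 = 200)
((-8 - 1*(-3))*29)*(j*(3 + 5)) = ((-8 - 1*(-3))*29)*(200*(3 + 5)) = ((-8 + 3)*29)*(200*8) = -5*29*1600 = -145*1600 = -232000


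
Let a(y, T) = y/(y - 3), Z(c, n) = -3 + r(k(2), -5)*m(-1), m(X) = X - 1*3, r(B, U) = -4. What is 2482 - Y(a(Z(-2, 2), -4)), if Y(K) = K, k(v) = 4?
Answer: 24807/10 ≈ 2480.7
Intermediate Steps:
m(X) = -3 + X (m(X) = X - 3 = -3 + X)
Z(c, n) = 13 (Z(c, n) = -3 - 4*(-3 - 1) = -3 - 4*(-4) = -3 + 16 = 13)
a(y, T) = y/(-3 + y)
2482 - Y(a(Z(-2, 2), -4)) = 2482 - 13/(-3 + 13) = 2482 - 13/10 = 24807/10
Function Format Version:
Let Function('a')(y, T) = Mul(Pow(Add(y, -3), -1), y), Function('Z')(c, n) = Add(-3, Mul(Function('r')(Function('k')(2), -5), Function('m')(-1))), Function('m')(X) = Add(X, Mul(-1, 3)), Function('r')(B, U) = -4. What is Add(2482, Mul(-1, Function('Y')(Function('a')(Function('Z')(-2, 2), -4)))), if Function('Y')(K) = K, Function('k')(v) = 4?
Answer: Rational(24807, 10) ≈ 2480.7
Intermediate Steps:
Function('m')(X) = Add(-3, X) (Function('m')(X) = Add(X, -3) = Add(-3, X))
Function('Z')(c, n) = 13 (Function('Z')(c, n) = Add(-3, Mul(-4, Add(-3, -1))) = Add(-3, Mul(-4, -4)) = Add(-3, 16) = 13)
Function('a')(y, T) = Mul(y, Pow(Add(-3, y), -1)) (Function('a')(y, T) = Mul(Pow(Add(-3, y), -1), y) = Mul(y, Pow(Add(-3, y), -1)))
Add(2482, Mul(-1, Function('Y')(Function('a')(Function('Z')(-2, 2), -4)))) = Add(2482, Mul(-1, Mul(13, Pow(Add(-3, 13), -1)))) = Add(2482, Mul(-1, Mul(13, Pow(10, -1)))) = Add(2482, Mul(-1, Mul(13, Rational(1, 10)))) = Add(2482, Mul(-1, Rational(13, 10))) = Add(2482, Rational(-13, 10)) = Rational(24807, 10)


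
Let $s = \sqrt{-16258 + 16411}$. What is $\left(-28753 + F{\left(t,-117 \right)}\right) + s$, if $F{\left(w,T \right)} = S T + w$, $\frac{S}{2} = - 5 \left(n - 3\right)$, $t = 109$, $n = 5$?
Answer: $-26304 + 3 \sqrt{17} \approx -26292.0$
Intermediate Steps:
$s = 3 \sqrt{17}$ ($s = \sqrt{153} = 3 \sqrt{17} \approx 12.369$)
$S = -20$ ($S = 2 \left(- 5 \left(5 - 3\right)\right) = 2 \left(\left(-5\right) 2\right) = 2 \left(-10\right) = -20$)
$F{\left(w,T \right)} = w - 20 T$ ($F{\left(w,T \right)} = - 20 T + w = w - 20 T$)
$\left(-28753 + F{\left(t,-117 \right)}\right) + s = \left(-28753 + \left(109 - -2340\right)\right) + 3 \sqrt{17} = \left(-28753 + \left(109 + 2340\right)\right) + 3 \sqrt{17} = \left(-28753 + 2449\right) + 3 \sqrt{17} = -26304 + 3 \sqrt{17}$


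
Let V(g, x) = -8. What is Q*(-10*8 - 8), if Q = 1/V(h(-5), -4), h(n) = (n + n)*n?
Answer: 11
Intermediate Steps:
h(n) = 2*n**2 (h(n) = (2*n)*n = 2*n**2)
Q = -1/8 (Q = 1/(-8) = -1/8 ≈ -0.12500)
Q*(-10*8 - 8) = -(-10*8 - 8)/8 = -(-80 - 8)/8 = -1/8*(-88) = 11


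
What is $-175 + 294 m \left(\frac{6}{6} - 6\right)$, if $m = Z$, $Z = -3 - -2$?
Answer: $1295$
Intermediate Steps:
$Z = -1$ ($Z = -3 + 2 = -1$)
$m = -1$
$-175 + 294 m \left(\frac{6}{6} - 6\right) = -175 + 294 \left(- (\frac{6}{6} - 6)\right) = -175 + 294 \left(- (6 \cdot \frac{1}{6} - 6)\right) = -175 + 294 \left(- (1 - 6)\right) = -175 + 294 \left(\left(-1\right) \left(-5\right)\right) = -175 + 294 \cdot 5 = -175 + 1470 = 1295$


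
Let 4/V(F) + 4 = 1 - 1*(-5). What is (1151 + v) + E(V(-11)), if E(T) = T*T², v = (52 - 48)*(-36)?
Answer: 1015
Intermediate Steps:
v = -144 (v = 4*(-36) = -144)
V(F) = 2 (V(F) = 4/(-4 + (1 - 1*(-5))) = 4/(-4 + (1 + 5)) = 4/(-4 + 6) = 4/2 = 4*(½) = 2)
E(T) = T³
(1151 + v) + E(V(-11)) = (1151 - 144) + 2³ = 1007 + 8 = 1015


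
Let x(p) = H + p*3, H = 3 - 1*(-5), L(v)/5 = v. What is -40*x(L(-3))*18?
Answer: 26640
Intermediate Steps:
L(v) = 5*v
H = 8 (H = 3 + 5 = 8)
x(p) = 8 + 3*p (x(p) = 8 + p*3 = 8 + 3*p)
-40*x(L(-3))*18 = -40*(8 + 3*(5*(-3)))*18 = -40*(8 + 3*(-15))*18 = -40*(8 - 45)*18 = -40*(-37)*18 = 1480*18 = 26640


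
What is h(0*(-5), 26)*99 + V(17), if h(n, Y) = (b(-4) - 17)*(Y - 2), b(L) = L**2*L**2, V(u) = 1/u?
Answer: 9653689/17 ≈ 5.6786e+5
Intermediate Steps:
b(L) = L**4
h(n, Y) = -478 + 239*Y (h(n, Y) = ((-4)**4 - 17)*(Y - 2) = (256 - 17)*(-2 + Y) = 239*(-2 + Y) = -478 + 239*Y)
h(0*(-5), 26)*99 + V(17) = (-478 + 239*26)*99 + 1/17 = (-478 + 6214)*99 + 1/17 = 5736*99 + 1/17 = 567864 + 1/17 = 9653689/17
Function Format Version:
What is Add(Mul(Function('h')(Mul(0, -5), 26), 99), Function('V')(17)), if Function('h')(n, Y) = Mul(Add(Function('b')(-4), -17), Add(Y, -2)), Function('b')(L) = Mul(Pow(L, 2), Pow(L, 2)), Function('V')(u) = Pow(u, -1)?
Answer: Rational(9653689, 17) ≈ 5.6786e+5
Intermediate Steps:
Function('b')(L) = Pow(L, 4)
Function('h')(n, Y) = Add(-478, Mul(239, Y)) (Function('h')(n, Y) = Mul(Add(Pow(-4, 4), -17), Add(Y, -2)) = Mul(Add(256, -17), Add(-2, Y)) = Mul(239, Add(-2, Y)) = Add(-478, Mul(239, Y)))
Add(Mul(Function('h')(Mul(0, -5), 26), 99), Function('V')(17)) = Add(Mul(Add(-478, Mul(239, 26)), 99), Pow(17, -1)) = Add(Mul(Add(-478, 6214), 99), Rational(1, 17)) = Add(Mul(5736, 99), Rational(1, 17)) = Add(567864, Rational(1, 17)) = Rational(9653689, 17)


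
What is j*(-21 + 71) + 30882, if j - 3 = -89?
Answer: 26582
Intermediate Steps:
j = -86 (j = 3 - 89 = -86)
j*(-21 + 71) + 30882 = -86*(-21 + 71) + 30882 = -86*50 + 30882 = -4300 + 30882 = 26582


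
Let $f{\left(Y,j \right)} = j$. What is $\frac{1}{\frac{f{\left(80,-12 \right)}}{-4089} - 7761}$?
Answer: $- \frac{1363}{10578239} \approx -0.00012885$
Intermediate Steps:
$\frac{1}{\frac{f{\left(80,-12 \right)}}{-4089} - 7761} = \frac{1}{- \frac{12}{-4089} - 7761} = \frac{1}{\left(-12\right) \left(- \frac{1}{4089}\right) - 7761} = \frac{1}{\frac{4}{1363} - 7761} = \frac{1}{- \frac{10578239}{1363}} = - \frac{1363}{10578239}$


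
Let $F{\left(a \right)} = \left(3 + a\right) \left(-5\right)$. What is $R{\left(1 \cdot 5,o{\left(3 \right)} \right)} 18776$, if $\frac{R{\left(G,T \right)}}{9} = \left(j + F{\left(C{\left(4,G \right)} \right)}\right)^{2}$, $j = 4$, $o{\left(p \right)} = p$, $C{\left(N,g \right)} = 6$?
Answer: $284062104$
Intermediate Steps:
$F{\left(a \right)} = -15 - 5 a$
$R{\left(G,T \right)} = 15129$ ($R{\left(G,T \right)} = 9 \left(4 - 45\right)^{2} = 9 \left(-41\right)^{2} = 9 \cdot 1681 = 15129$)
$R{\left(1 \cdot 5,o{\left(3 \right)} \right)} 18776 = 15129 \cdot 18776 = 284062104$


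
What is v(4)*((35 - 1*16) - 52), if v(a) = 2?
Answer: -66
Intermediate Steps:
v(4)*((35 - 1*16) - 52) = 2*((35 - 1*16) - 52) = 2*((35 - 16) - 52) = 2*(19 - 52) = 2*(-33) = -66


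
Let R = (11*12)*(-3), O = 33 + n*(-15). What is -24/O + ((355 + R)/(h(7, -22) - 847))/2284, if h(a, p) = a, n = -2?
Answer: -243613/639520 ≈ -0.38093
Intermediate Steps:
O = 63 (O = 33 - 2*(-15) = 33 + 30 = 63)
R = -396 (R = 132*(-3) = -396)
-24/O + ((355 + R)/(h(7, -22) - 847))/2284 = -24/63 + ((355 - 396)/(7 - 847))/2284 = -24*1/63 - 41/(-840)*(1/2284) = -8/21 - 41*(-1/840)*(1/2284) = -8/21 + (41/840)*(1/2284) = -8/21 + 41/1918560 = -243613/639520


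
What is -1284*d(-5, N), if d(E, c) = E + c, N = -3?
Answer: 10272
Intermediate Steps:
-1284*d(-5, N) = -1284*(-5 - 3) = -1284*(-8) = 10272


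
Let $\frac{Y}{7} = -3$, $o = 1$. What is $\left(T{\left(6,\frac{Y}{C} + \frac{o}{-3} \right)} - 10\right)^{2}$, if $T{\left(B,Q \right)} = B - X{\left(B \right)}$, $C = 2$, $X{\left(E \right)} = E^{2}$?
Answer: $1600$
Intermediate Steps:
$Y = -21$ ($Y = 7 \left(-3\right) = -21$)
$T{\left(B,Q \right)} = B - B^{2}$
$\left(T{\left(6,\frac{Y}{C} + \frac{o}{-3} \right)} - 10\right)^{2} = \left(6 \left(1 - 6\right) - 10\right)^{2} = \left(6 \left(-5\right) - 10\right)^{2} = \left(-30 - 10\right)^{2} = \left(-40\right)^{2} = 1600$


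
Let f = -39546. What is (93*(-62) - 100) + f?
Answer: -45412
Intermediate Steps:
(93*(-62) - 100) + f = (93*(-62) - 100) - 39546 = (-5766 - 100) - 39546 = -5866 - 39546 = -45412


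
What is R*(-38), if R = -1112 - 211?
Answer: 50274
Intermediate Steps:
R = -1323
R*(-38) = -1323*(-38) = 50274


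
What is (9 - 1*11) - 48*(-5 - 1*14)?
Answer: 910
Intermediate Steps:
(9 - 1*11) - 48*(-5 - 1*14) = (9 - 11) - 48*(-5 - 14) = -2 - 48*(-19) = -2 + 912 = 910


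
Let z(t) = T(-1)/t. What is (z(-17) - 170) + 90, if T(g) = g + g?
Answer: -1358/17 ≈ -79.882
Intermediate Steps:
T(g) = 2*g
z(t) = -2/t (z(t) = (2*(-1))/t = -2/t)
(z(-17) - 170) + 90 = (-2/(-17) - 170) + 90 = (-2*(-1/17) - 170) + 90 = (2/17 - 170) + 90 = -2888/17 + 90 = -1358/17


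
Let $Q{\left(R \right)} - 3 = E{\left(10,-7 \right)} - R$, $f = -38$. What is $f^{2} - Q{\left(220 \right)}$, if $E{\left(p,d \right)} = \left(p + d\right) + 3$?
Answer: $1655$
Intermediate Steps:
$E{\left(p,d \right)} = 3 + d + p$ ($E{\left(p,d \right)} = \left(d + p\right) + 3 = 3 + d + p$)
$Q{\left(R \right)} = 9 - R$ ($Q{\left(R \right)} = 3 - \left(-6 + R\right) = 9 - R$)
$f^{2} - Q{\left(220 \right)} = \left(-38\right)^{2} - \left(9 - 220\right) = 1444 - \left(9 - 220\right) = 1444 - -211 = 1444 + 211 = 1655$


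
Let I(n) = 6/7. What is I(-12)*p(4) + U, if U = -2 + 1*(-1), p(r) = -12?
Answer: -93/7 ≈ -13.286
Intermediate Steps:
I(n) = 6/7 (I(n) = 6*(⅐) = 6/7)
U = -3 (U = -2 - 1 = -3)
I(-12)*p(4) + U = (6/7)*(-12) - 3 = -72/7 - 3 = -93/7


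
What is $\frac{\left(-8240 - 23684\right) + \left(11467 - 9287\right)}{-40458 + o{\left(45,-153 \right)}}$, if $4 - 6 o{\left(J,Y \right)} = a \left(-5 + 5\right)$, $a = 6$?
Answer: $\frac{22308}{30343} \approx 0.73519$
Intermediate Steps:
$o{\left(J,Y \right)} = \frac{2}{3}$ ($o{\left(J,Y \right)} = \frac{2}{3} - \frac{6 \left(-5 + 5\right)}{6} = \frac{2}{3} - \frac{6 \cdot 0}{6} = \frac{2}{3} - 0 = \frac{2}{3} + 0 = \frac{2}{3}$)
$\frac{\left(-8240 - 23684\right) + \left(11467 - 9287\right)}{-40458 + o{\left(45,-153 \right)}} = \frac{\left(-8240 - 23684\right) + \left(11467 - 9287\right)}{-40458 + \frac{2}{3}} = \frac{\left(-8240 - 23684\right) + \left(11467 - 9287\right)}{- \frac{121372}{3}} = \left(-31924 + 2180\right) \left(- \frac{3}{121372}\right) = \left(-29744\right) \left(- \frac{3}{121372}\right) = \frac{22308}{30343}$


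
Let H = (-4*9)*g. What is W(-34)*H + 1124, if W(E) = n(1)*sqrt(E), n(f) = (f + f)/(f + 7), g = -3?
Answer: 1124 + 27*I*sqrt(34) ≈ 1124.0 + 157.44*I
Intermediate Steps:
n(f) = 2*f/(7 + f) (n(f) = (2*f)/(7 + f) = 2*f/(7 + f))
H = 108 (H = -4*9*(-3) = -36*(-3) = 108)
W(E) = sqrt(E)/4 (W(E) = (2*1/(7 + 1))*sqrt(E) = (2*1/8)*sqrt(E) = (2*1*(1/8))*sqrt(E) = sqrt(E)/4)
W(-34)*H + 1124 = (sqrt(-34)/4)*108 + 1124 = ((I*sqrt(34))/4)*108 + 1124 = (I*sqrt(34)/4)*108 + 1124 = 27*I*sqrt(34) + 1124 = 1124 + 27*I*sqrt(34)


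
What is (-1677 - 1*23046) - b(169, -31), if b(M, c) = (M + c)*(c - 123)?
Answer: -3471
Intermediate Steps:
b(M, c) = (-123 + c)*(M + c) (b(M, c) = (M + c)*(-123 + c) = (-123 + c)*(M + c))
(-1677 - 1*23046) - b(169, -31) = (-1677 - 1*23046) - ((-31)² - 123*169 - 123*(-31) + 169*(-31)) = (-1677 - 23046) - (961 - 20787 + 3813 - 5239) = -24723 - 1*(-21252) = -24723 + 21252 = -3471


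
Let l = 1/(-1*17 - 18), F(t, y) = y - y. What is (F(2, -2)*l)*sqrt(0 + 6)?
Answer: 0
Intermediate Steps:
F(t, y) = 0
l = -1/35 (l = 1/(-17 - 18) = 1/(-35) = -1/35 ≈ -0.028571)
(F(2, -2)*l)*sqrt(0 + 6) = (0*(-1/35))*sqrt(0 + 6) = 0*sqrt(6) = 0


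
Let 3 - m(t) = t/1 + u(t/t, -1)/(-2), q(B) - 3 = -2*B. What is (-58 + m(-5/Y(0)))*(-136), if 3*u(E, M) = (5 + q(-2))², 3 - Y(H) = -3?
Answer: 12308/3 ≈ 4102.7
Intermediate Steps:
Y(H) = 6 (Y(H) = 3 - 1*(-3) = 3 + 3 = 6)
q(B) = 3 - 2*B
u(E, M) = 48 (u(E, M) = (5 + (3 - 2*(-2)))²/3 = (5 + (3 + 4))²/3 = (5 + 7)²/3 = (⅓)*12² = (⅓)*144 = 48)
m(t) = 27 - t (m(t) = 3 - (t/1 + 48/(-2)) = 3 - (t*1 + 48*(-½)) = 3 - (t - 24) = 3 - (-24 + t) = 3 + (24 - t) = 27 - t)
(-58 + m(-5/Y(0)))*(-136) = (-58 + (27 - (-5)/6))*(-136) = (-58 + (27 - 1*(-⅚)))*(-136) = (-58 + (27 + ⅚))*(-136) = (-58 + 167/6)*(-136) = -181/6*(-136) = 12308/3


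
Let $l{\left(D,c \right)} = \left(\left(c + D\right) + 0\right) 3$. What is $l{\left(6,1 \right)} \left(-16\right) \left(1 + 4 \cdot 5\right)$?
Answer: $-7056$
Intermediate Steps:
$l{\left(D,c \right)} = 3 D + 3 c$ ($l{\left(D,c \right)} = \left(\left(D + c\right) + 0\right) 3 = \left(D + c\right) 3 = 3 D + 3 c$)
$l{\left(6,1 \right)} \left(-16\right) \left(1 + 4 \cdot 5\right) = \left(3 \cdot 6 + 3 \cdot 1\right) \left(-16\right) \left(1 + 4 \cdot 5\right) = \left(18 + 3\right) \left(-16\right) \left(1 + 20\right) = 21 \left(-16\right) 21 = \left(-336\right) 21 = -7056$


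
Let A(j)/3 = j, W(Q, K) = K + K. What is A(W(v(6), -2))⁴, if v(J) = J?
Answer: 20736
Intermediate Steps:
W(Q, K) = 2*K
A(j) = 3*j
A(W(v(6), -2))⁴ = (3*(2*(-2)))⁴ = (3*(-4))⁴ = (-12)⁴ = 20736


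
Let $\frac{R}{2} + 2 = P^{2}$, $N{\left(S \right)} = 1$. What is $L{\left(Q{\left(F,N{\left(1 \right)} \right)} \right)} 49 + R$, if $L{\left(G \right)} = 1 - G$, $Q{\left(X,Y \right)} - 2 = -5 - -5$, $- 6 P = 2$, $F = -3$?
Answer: $- \frac{475}{9} \approx -52.778$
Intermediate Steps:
$P = - \frac{1}{3}$ ($P = \left(- \frac{1}{6}\right) 2 = - \frac{1}{3} \approx -0.33333$)
$Q{\left(X,Y \right)} = 2$ ($Q{\left(X,Y \right)} = 2 - 0 = 2 + \left(-5 + 5\right) = 2 + 0 = 2$)
$R = - \frac{34}{9}$ ($R = -4 + 2 \left(- \frac{1}{3}\right)^{2} = -4 + 2 \cdot \frac{1}{9} = -4 + \frac{2}{9} = - \frac{34}{9} \approx -3.7778$)
$L{\left(Q{\left(F,N{\left(1 \right)} \right)} \right)} 49 + R = \left(1 - 2\right) 49 - \frac{34}{9} = \left(-1\right) 49 - \frac{34}{9} = -49 - \frac{34}{9} = - \frac{475}{9}$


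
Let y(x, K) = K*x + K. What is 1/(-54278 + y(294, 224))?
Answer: 1/11802 ≈ 8.4731e-5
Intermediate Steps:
y(x, K) = K + K*x
1/(-54278 + y(294, 224)) = 1/(-54278 + 224*(1 + 294)) = 1/(-54278 + 224*295) = 1/(-54278 + 66080) = 1/11802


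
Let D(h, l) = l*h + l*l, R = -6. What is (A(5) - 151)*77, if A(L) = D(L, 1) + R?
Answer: -11627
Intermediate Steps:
D(h, l) = l² + h*l (D(h, l) = h*l + l² = l² + h*l)
A(L) = -5 + L (A(L) = 1*(L + 1) - 6 = 1*(1 + L) - 6 = (1 + L) - 6 = -5 + L)
(A(5) - 151)*77 = ((-5 + 5) - 151)*77 = (0 - 151)*77 = -151*77 = -11627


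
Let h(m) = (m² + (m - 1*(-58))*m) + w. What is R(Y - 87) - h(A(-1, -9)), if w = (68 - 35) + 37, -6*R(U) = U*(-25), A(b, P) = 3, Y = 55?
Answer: -1186/3 ≈ -395.33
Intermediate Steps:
R(U) = 25*U/6 (R(U) = -U*(-25)/6 = -(-25)*U/6 = 25*U/6)
w = 70 (w = 33 + 37 = 70)
h(m) = 70 + m² + m*(58 + m) (h(m) = (m² + (m - 1*(-58))*m) + 70 = (m² + (m + 58)*m) + 70 = (m² + (58 + m)*m) + 70 = (m² + m*(58 + m)) + 70 = 70 + m² + m*(58 + m))
R(Y - 87) - h(A(-1, -9)) = 25*(55 - 87)/6 - (70 + 2*3² + 58*3) = (25/6)*(-32) - (70 + 2*9 + 174) = -400/3 - (70 + 18 + 174) = -400/3 - 1*262 = -400/3 - 262 = -1186/3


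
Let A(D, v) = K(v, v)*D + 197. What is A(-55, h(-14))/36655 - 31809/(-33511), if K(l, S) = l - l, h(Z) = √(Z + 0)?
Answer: 50980894/53406335 ≈ 0.95459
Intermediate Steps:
h(Z) = √Z
K(l, S) = 0
A(D, v) = 197 (A(D, v) = 0*D + 197 = 0 + 197 = 197)
A(-55, h(-14))/36655 - 31809/(-33511) = 197/36655 - 31809/(-33511) = 197*(1/36655) - 31809*(-1/33511) = 197/36655 + 1383/1457 = 50980894/53406335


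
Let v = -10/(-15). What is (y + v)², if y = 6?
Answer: 400/9 ≈ 44.444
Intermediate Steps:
v = ⅔ (v = -10*(-1/15) = ⅔ ≈ 0.66667)
(y + v)² = (6 + ⅔)² = (20/3)² = 400/9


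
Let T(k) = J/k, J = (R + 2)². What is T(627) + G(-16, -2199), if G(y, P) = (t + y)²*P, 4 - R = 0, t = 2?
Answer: -90079824/209 ≈ -4.3100e+5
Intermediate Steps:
R = 4 (R = 4 - 1*0 = 4 + 0 = 4)
G(y, P) = P*(2 + y)² (G(y, P) = (2 + y)²*P = P*(2 + y)²)
J = 36 (J = (4 + 2)² = 6² = 36)
T(k) = 36/k
T(627) + G(-16, -2199) = 36/627 - 2199*(2 - 16)² = 36*(1/627) - 2199*(-14)² = 12/209 - 2199*196 = 12/209 - 431004 = -90079824/209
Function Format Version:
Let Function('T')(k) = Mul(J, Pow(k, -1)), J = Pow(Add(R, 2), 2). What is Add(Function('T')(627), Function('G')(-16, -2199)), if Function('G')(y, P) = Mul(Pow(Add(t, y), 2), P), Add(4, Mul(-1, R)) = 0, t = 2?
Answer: Rational(-90079824, 209) ≈ -4.3100e+5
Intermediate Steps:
R = 4 (R = Add(4, Mul(-1, 0)) = Add(4, 0) = 4)
Function('G')(y, P) = Mul(P, Pow(Add(2, y), 2)) (Function('G')(y, P) = Mul(Pow(Add(2, y), 2), P) = Mul(P, Pow(Add(2, y), 2)))
J = 36 (J = Pow(Add(4, 2), 2) = Pow(6, 2) = 36)
Function('T')(k) = Mul(36, Pow(k, -1))
Add(Function('T')(627), Function('G')(-16, -2199)) = Add(Mul(36, Pow(627, -1)), Mul(-2199, Pow(Add(2, -16), 2))) = Add(Mul(36, Rational(1, 627)), Mul(-2199, Pow(-14, 2))) = Add(Rational(12, 209), Mul(-2199, 196)) = Add(Rational(12, 209), -431004) = Rational(-90079824, 209)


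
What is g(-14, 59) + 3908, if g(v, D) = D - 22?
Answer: 3945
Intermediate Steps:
g(v, D) = -22 + D
g(-14, 59) + 3908 = (-22 + 59) + 3908 = 37 + 3908 = 3945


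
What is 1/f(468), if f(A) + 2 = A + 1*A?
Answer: 1/934 ≈ 0.0010707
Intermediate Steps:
f(A) = -2 + 2*A (f(A) = -2 + (A + 1*A) = -2 + (A + A) = -2 + 2*A)
1/f(468) = 1/(-2 + 2*468) = 1/(-2 + 936) = 1/934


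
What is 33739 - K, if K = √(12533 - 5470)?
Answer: 33739 - √7063 ≈ 33655.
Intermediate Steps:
K = √7063 ≈ 84.042
33739 - K = 33739 - √7063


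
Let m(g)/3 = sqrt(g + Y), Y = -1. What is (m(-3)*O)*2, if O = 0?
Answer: 0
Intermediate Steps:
m(g) = 3*sqrt(-1 + g) (m(g) = 3*sqrt(g - 1) = 3*sqrt(-1 + g))
(m(-3)*O)*2 = ((3*sqrt(-1 - 3))*0)*2 = ((3*sqrt(-4))*0)*2 = ((3*(2*I))*0)*2 = ((6*I)*0)*2 = 0*2 = 0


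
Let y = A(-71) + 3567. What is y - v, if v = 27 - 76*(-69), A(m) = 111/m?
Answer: -121095/71 ≈ -1705.6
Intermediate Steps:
y = 253146/71 (y = 111/(-71) + 3567 = 111*(-1/71) + 3567 = -111/71 + 3567 = 253146/71 ≈ 3565.4)
v = 5271 (v = 27 + 5244 = 5271)
y - v = 253146/71 - 1*5271 = 253146/71 - 5271 = -121095/71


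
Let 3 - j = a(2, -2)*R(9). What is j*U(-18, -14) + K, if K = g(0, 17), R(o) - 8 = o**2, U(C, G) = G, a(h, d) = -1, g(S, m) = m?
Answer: -1271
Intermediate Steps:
R(o) = 8 + o**2
K = 17
j = 92 (j = 3 - (-1)*(8 + 9**2) = 3 - (-1)*(8 + 81) = 3 - (-1)*89 = 3 - 1*(-89) = 3 + 89 = 92)
j*U(-18, -14) + K = 92*(-14) + 17 = -1288 + 17 = -1271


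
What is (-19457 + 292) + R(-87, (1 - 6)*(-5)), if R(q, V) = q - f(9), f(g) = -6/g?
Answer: -57754/3 ≈ -19251.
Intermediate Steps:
R(q, V) = 2/3 + q (R(q, V) = q - (-6)/9 = q - 1*(-2/3) = q + 2/3 = 2/3 + q)
(-19457 + 292) + R(-87, (1 - 6)*(-5)) = (-19457 + 292) + (2/3 - 87) = -19165 - 259/3 = -57754/3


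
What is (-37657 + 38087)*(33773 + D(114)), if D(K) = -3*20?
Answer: 14496590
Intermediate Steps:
D(K) = -60
(-37657 + 38087)*(33773 + D(114)) = (-37657 + 38087)*(33773 - 60) = 430*33713 = 14496590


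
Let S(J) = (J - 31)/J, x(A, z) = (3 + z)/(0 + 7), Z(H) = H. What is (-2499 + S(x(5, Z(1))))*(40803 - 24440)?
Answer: -167049867/4 ≈ -4.1762e+7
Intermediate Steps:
x(A, z) = 3/7 + z/7 (x(A, z) = (3 + z)/7 = (3 + z)*(⅐) = 3/7 + z/7)
S(J) = (-31 + J)/J
(-2499 + S(x(5, Z(1))))*(40803 - 24440) = (-2499 + (-31 + (3/7 + (⅐)*1))/(3/7 + (⅐)*1))*(40803 - 24440) = (-2499 + (-31 + (3/7 + ⅐))/(3/7 + ⅐))*16363 = (-2499 + (-31 + 4/7)/(4/7))*16363 = (-2499 + (7/4)*(-213/7))*16363 = (-2499 - 213/4)*16363 = -10209/4*16363 = -167049867/4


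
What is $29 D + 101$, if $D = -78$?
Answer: $-2161$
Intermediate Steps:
$29 D + 101 = 29 \left(-78\right) + 101 = -2262 + 101 = -2161$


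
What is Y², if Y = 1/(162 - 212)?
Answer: 1/2500 ≈ 0.00040000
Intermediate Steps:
Y = -1/50 (Y = 1/(-50) = -1/50 ≈ -0.020000)
Y² = (-1/50)² = 1/2500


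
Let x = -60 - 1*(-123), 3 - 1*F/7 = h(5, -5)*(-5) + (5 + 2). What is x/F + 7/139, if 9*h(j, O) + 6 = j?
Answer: -10972/5699 ≈ -1.9252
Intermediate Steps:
h(j, O) = -2/3 + j/9
F = -287/9 (F = 21 - 7*((-2/3 + (1/9)*5)*(-5) + (5 + 2)) = 21 - 7*((-2/3 + 5/9)*(-5) + 7) = 21 - 7*(-1/9*(-5) + 7) = 21 - 7*(5/9 + 7) = 21 - 7*68/9 = 21 - 476/9 = -287/9 ≈ -31.889)
x = 63 (x = -60 + 123 = 63)
x/F + 7/139 = 63/(-287/9) + 7/139 = 63*(-9/287) + 7*(1/139) = -81/41 + 7/139 = -10972/5699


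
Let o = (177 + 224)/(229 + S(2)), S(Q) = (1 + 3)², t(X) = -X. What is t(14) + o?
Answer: -3029/245 ≈ -12.363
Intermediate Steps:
S(Q) = 16 (S(Q) = 4² = 16)
o = 401/245 (o = (177 + 224)/(229 + 16) = 401/245 ≈ 1.6367)
t(14) + o = -1*14 + 401/245 = -14 + 401/245 = -3029/245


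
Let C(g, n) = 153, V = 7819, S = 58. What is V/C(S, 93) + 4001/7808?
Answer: 61662905/1194624 ≈ 51.617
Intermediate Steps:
V/C(S, 93) + 4001/7808 = 7819/153 + 4001/7808 = 61662905/1194624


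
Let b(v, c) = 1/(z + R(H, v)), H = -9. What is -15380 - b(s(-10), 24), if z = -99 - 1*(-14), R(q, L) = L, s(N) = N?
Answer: -1461099/95 ≈ -15380.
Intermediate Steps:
z = -85 (z = -99 + 14 = -85)
b(v, c) = 1/(-85 + v)
-15380 - b(s(-10), 24) = -15380 - 1/(-85 - 10) = -15380 - 1/(-95) = -15380 - 1*(-1/95) = -15380 + 1/95 = -1461099/95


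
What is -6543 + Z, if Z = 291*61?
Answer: 11208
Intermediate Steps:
Z = 17751
-6543 + Z = -6543 + 17751 = 11208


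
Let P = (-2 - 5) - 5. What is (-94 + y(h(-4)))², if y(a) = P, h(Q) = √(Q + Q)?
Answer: 11236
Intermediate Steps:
h(Q) = √2*√Q (h(Q) = √(2*Q) = √2*√Q)
P = -12 (P = -7 - 5 = -12)
y(a) = -12
(-94 + y(h(-4)))² = (-94 - 12)² = (-106)² = 11236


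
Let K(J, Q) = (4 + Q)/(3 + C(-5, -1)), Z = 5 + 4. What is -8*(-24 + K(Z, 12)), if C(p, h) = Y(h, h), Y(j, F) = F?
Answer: 128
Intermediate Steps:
Z = 9
C(p, h) = h
K(J, Q) = 2 + Q/2 (K(J, Q) = (4 + Q)/(3 - 1) = (4 + Q)/2 = (4 + Q)*(½) = 2 + Q/2)
-8*(-24 + K(Z, 12)) = -8*(-24 + (2 + (½)*12)) = -8*(-24 + (2 + 6)) = -8*(-24 + 8) = -8*(-16) = 128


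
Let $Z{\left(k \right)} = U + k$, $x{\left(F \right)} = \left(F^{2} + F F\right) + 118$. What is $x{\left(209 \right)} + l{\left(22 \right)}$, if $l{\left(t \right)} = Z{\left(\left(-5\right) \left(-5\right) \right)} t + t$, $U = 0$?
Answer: $88052$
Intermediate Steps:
$x{\left(F \right)} = 118 + 2 F^{2}$ ($x{\left(F \right)} = \left(F^{2} + F^{2}\right) + 118 = 2 F^{2} + 118 = 118 + 2 F^{2}$)
$Z{\left(k \right)} = k$ ($Z{\left(k \right)} = 0 + k = k$)
$l{\left(t \right)} = 26 t$ ($l{\left(t \right)} = \left(-5\right) \left(-5\right) t + t = 25 t + t = 26 t$)
$x{\left(209 \right)} + l{\left(22 \right)} = \left(118 + 2 \cdot 209^{2}\right) + 26 \cdot 22 = \left(118 + 2 \cdot 43681\right) + 572 = \left(118 + 87362\right) + 572 = 87480 + 572 = 88052$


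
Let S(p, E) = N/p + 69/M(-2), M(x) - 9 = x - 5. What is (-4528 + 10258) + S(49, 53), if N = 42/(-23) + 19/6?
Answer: 19489867/3381 ≈ 5764.5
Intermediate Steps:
M(x) = 4 + x (M(x) = 9 + (x - 5) = 9 + (-5 + x) = 4 + x)
N = 185/138 (N = 42*(-1/23) + 19*(⅙) = -42/23 + 19/6 = 185/138 ≈ 1.3406)
S(p, E) = 69/2 + 185/(138*p) (S(p, E) = 185/(138*p) + 69/(4 - 2) = 185/(138*p) + 69/2 = 69/2 + 185/(138*p))
(-4528 + 10258) + S(49, 53) = (-4528 + 10258) + (1/138)*(185 + 4761*49)/49 = 5730 + (1/138)*(1/49)*(185 + 233289) = 5730 + (1/138)*(1/49)*233474 = 5730 + 116737/3381 = 19489867/3381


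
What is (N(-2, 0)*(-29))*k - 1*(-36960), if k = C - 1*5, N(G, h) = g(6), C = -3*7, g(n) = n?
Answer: 41484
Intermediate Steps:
C = -21
N(G, h) = 6
k = -26 (k = -21 - 1*5 = -21 - 5 = -26)
(N(-2, 0)*(-29))*k - 1*(-36960) = (6*(-29))*(-26) - 1*(-36960) = -174*(-26) + 36960 = 4524 + 36960 = 41484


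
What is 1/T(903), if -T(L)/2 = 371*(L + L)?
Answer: -1/1340052 ≈ -7.4624e-7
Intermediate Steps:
T(L) = -1484*L (T(L) = -742*(L + L) = -742*2*L = -1484*L)
1/T(903) = 1/(-1484*903) = 1/(-1340052) = -1/1340052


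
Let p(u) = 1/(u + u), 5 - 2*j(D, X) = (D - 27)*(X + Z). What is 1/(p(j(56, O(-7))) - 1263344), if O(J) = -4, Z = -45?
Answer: -1426/1801528543 ≈ -7.9155e-7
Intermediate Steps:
j(D, X) = 5/2 - (-45 + X)*(-27 + D)/2 (j(D, X) = 5/2 - (D - 27)*(X - 45)/2 = 5/2 - (-27 + D)*(-45 + X)/2 = 5/2 - (-45 + X)*(-27 + D)/2)
p(u) = 1/(2*u)
1/(p(j(56, O(-7))) - 1263344) = 1/(1/(2*(-605 + (27/2)*(-4) + (45/2)*56 - 1/2*56*(-4))) - 1263344) = 1/(1/(2*(-605 - 54 + 1260 + 112)) - 1263344) = 1/((1/2)/713 - 1263344) = 1/((1/2)*(1/713) - 1263344) = 1/(1/1426 - 1263344) = 1/(-1801528543/1426) = -1426/1801528543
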